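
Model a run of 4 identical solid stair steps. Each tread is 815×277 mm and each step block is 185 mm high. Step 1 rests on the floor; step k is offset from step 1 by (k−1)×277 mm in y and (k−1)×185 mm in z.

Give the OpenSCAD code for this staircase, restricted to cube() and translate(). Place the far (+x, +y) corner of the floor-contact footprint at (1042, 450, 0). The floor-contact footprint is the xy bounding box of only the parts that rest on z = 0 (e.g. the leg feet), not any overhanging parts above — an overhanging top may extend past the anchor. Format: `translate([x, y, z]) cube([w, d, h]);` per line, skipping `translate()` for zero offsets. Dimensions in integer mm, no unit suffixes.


translate([227, 173, 0]) cube([815, 277, 185]);
translate([227, 450, 185]) cube([815, 277, 185]);
translate([227, 727, 370]) cube([815, 277, 185]);
translate([227, 1004, 555]) cube([815, 277, 185]);


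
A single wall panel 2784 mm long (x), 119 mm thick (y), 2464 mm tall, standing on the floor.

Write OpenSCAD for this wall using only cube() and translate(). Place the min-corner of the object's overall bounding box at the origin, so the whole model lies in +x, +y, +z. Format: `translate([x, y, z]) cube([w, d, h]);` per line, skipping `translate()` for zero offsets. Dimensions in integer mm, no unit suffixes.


cube([2784, 119, 2464]);


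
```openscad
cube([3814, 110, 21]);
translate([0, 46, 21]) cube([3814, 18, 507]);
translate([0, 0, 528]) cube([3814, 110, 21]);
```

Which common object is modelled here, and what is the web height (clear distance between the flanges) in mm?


An I-beam. The web height is 507 mm.

Two wide flanges with a thin centred web — an I-beam. Overall 549 mm minus two 21 mm flanges gives a web of 549 − 2·21 = 507 mm.


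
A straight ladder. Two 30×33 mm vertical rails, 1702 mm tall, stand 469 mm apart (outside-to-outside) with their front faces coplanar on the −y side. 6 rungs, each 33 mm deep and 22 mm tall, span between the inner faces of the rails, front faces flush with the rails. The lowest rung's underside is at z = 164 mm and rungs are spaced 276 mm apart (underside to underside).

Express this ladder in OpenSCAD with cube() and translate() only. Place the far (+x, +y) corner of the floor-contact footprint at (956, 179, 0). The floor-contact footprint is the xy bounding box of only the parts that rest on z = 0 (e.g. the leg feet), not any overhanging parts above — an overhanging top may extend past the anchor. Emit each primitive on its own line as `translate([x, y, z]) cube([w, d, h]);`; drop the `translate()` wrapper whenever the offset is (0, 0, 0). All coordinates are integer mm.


translate([487, 146, 0]) cube([30, 33, 1702]);
translate([926, 146, 0]) cube([30, 33, 1702]);
translate([517, 146, 164]) cube([409, 33, 22]);
translate([517, 146, 440]) cube([409, 33, 22]);
translate([517, 146, 716]) cube([409, 33, 22]);
translate([517, 146, 992]) cube([409, 33, 22]);
translate([517, 146, 1268]) cube([409, 33, 22]);
translate([517, 146, 1544]) cube([409, 33, 22]);


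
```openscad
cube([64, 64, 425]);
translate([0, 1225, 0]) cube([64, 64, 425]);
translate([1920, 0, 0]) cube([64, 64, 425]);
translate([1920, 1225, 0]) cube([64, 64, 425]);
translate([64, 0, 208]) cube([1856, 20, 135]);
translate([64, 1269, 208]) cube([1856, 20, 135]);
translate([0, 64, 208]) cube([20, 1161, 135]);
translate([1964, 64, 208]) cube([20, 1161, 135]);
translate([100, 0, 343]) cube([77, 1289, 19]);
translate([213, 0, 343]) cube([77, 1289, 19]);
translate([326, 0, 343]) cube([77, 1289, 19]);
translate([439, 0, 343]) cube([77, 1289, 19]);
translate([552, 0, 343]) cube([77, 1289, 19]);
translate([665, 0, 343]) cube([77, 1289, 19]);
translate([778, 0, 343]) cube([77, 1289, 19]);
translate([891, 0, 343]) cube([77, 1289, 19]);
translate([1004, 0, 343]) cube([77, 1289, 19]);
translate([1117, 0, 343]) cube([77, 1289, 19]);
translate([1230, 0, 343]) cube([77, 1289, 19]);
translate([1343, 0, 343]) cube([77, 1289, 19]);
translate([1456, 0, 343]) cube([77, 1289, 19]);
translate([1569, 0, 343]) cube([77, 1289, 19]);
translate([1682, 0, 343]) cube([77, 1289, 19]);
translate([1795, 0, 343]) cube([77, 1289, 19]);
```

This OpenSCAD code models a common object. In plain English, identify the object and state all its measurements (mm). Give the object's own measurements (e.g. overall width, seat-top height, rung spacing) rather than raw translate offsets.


A bed frame 1984 mm long (x) by 1289 mm wide (y). Four 64×64 mm corner posts, 425 mm tall, at the corners of the footprint. Four rails of 20 mm thickness and 135 mm height run between adjacent posts with their undersides at z = 208 mm, their outer faces flush with the outside of the frame (the two x-running rails run between the posts' inner faces; the two y-running rails run between the posts' inner faces). 16 slats, each 77 mm wide (x) and 19 mm thick, lie across the top of the two x-running rails, running the full 1289 mm width of the frame in y; along x they sit between the end posts with a 36 mm gap after the −x posts and between neighbouring slats, leaving 48 mm before the +x posts.


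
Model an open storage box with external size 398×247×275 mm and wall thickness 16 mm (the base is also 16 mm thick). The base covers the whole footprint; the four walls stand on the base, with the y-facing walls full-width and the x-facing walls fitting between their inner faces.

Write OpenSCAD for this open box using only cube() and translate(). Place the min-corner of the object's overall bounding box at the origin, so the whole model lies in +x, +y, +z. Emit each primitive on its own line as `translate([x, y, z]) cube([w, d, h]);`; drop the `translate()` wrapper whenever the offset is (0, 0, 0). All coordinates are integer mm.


cube([398, 247, 16]);
translate([0, 0, 16]) cube([398, 16, 259]);
translate([0, 231, 16]) cube([398, 16, 259]);
translate([0, 16, 16]) cube([16, 215, 259]);
translate([382, 16, 16]) cube([16, 215, 259]);


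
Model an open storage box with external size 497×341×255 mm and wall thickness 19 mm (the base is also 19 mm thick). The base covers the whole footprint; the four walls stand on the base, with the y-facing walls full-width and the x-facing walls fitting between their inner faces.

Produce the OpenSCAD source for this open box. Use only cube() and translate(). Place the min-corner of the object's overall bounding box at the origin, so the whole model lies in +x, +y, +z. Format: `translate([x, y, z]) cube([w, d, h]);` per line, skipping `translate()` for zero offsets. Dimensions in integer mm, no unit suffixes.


cube([497, 341, 19]);
translate([0, 0, 19]) cube([497, 19, 236]);
translate([0, 322, 19]) cube([497, 19, 236]);
translate([0, 19, 19]) cube([19, 303, 236]);
translate([478, 19, 19]) cube([19, 303, 236]);


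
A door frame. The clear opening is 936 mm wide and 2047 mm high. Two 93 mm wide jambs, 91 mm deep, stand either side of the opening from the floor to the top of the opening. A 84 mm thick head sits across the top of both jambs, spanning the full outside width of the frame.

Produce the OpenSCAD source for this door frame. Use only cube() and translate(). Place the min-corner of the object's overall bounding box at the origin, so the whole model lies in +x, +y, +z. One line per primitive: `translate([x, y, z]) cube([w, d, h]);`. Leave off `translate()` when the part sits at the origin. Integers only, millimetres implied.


cube([93, 91, 2047]);
translate([1029, 0, 0]) cube([93, 91, 2047]);
translate([0, 0, 2047]) cube([1122, 91, 84]);


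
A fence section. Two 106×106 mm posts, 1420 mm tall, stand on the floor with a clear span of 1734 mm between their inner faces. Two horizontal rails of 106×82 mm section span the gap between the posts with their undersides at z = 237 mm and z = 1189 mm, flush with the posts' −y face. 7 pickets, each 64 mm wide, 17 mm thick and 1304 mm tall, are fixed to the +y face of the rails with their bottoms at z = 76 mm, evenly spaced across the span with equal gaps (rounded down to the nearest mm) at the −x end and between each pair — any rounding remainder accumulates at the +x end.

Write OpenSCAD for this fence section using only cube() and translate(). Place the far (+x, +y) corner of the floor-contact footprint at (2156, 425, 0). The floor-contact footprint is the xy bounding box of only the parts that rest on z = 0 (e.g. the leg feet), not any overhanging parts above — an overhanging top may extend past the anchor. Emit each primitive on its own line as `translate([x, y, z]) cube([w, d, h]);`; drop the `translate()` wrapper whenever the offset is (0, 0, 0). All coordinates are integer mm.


translate([210, 319, 0]) cube([106, 106, 1420]);
translate([2050, 319, 0]) cube([106, 106, 1420]);
translate([316, 319, 237]) cube([1734, 106, 82]);
translate([316, 319, 1189]) cube([1734, 106, 82]);
translate([476, 425, 76]) cube([64, 17, 1304]);
translate([700, 425, 76]) cube([64, 17, 1304]);
translate([924, 425, 76]) cube([64, 17, 1304]);
translate([1148, 425, 76]) cube([64, 17, 1304]);
translate([1372, 425, 76]) cube([64, 17, 1304]);
translate([1596, 425, 76]) cube([64, 17, 1304]);
translate([1820, 425, 76]) cube([64, 17, 1304]);


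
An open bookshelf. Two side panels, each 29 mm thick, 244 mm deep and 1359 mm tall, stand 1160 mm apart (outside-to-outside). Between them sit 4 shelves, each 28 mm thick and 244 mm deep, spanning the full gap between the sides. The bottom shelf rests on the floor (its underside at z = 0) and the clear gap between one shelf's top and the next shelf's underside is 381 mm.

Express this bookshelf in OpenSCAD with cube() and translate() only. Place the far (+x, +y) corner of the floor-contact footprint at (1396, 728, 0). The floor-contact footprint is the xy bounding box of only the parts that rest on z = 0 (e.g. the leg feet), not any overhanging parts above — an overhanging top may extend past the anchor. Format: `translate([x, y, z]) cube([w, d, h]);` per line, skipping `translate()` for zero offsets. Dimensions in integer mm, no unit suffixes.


translate([236, 484, 0]) cube([29, 244, 1359]);
translate([1367, 484, 0]) cube([29, 244, 1359]);
translate([265, 484, 0]) cube([1102, 244, 28]);
translate([265, 484, 409]) cube([1102, 244, 28]);
translate([265, 484, 818]) cube([1102, 244, 28]);
translate([265, 484, 1227]) cube([1102, 244, 28]);


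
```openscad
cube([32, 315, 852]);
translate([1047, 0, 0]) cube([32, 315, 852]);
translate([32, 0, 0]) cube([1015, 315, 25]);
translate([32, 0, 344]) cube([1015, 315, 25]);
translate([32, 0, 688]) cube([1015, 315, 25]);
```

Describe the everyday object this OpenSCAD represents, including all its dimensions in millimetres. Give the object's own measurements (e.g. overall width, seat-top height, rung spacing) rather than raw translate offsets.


An open bookshelf. Two side panels, each 32 mm thick, 315 mm deep and 852 mm tall, stand 1079 mm apart (outside-to-outside). Between them sit 3 shelves, each 25 mm thick and 315 mm deep, spanning the full gap between the sides. The bottom shelf rests on the floor (its underside at z = 0) and the clear gap between one shelf's top and the next shelf's underside is 319 mm.


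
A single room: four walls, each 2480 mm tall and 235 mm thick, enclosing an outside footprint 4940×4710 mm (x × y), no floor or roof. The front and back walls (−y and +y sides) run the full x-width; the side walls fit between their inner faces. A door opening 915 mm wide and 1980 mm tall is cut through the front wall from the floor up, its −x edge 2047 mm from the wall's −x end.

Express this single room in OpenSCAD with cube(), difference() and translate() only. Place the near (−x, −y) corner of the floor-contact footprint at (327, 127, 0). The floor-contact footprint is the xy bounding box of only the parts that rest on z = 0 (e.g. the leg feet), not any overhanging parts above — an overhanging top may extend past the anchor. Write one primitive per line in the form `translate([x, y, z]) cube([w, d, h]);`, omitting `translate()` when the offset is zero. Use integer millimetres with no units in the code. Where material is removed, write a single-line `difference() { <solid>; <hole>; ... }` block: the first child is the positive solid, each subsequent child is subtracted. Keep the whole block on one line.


difference() { translate([327, 127, 0]) cube([4940, 235, 2480]); translate([2374, 127, 0]) cube([915, 235, 1980]); }
translate([327, 4602, 0]) cube([4940, 235, 2480]);
translate([327, 362, 0]) cube([235, 4240, 2480]);
translate([5032, 362, 0]) cube([235, 4240, 2480]);


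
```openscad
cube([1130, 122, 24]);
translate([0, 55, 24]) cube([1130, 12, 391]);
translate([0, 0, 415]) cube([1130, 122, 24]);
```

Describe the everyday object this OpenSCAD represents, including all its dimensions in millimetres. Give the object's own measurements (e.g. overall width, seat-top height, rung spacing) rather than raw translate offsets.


An I-beam lying along x, 1130 mm long. Overall section height 439 mm. Two flanges 122 mm wide (y) and 24 mm thick, one on the floor and one at the top; a web 12 mm thick runs between them, centred on the flange width.


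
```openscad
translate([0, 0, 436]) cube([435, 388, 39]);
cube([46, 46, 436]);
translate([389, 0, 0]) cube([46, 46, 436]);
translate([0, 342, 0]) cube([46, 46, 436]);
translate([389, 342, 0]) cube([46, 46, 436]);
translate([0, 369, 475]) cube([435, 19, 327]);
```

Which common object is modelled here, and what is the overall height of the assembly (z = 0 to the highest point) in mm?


A chair. The overall height is 802 mm.

A slab on four corner posts with a tall panel at the back — a chair. The seat slab sits at z = 436 with thickness 39, and the 327 mm backrest starts at the seat top, so the overall height is 436 + 39 + 327 = 802 mm.


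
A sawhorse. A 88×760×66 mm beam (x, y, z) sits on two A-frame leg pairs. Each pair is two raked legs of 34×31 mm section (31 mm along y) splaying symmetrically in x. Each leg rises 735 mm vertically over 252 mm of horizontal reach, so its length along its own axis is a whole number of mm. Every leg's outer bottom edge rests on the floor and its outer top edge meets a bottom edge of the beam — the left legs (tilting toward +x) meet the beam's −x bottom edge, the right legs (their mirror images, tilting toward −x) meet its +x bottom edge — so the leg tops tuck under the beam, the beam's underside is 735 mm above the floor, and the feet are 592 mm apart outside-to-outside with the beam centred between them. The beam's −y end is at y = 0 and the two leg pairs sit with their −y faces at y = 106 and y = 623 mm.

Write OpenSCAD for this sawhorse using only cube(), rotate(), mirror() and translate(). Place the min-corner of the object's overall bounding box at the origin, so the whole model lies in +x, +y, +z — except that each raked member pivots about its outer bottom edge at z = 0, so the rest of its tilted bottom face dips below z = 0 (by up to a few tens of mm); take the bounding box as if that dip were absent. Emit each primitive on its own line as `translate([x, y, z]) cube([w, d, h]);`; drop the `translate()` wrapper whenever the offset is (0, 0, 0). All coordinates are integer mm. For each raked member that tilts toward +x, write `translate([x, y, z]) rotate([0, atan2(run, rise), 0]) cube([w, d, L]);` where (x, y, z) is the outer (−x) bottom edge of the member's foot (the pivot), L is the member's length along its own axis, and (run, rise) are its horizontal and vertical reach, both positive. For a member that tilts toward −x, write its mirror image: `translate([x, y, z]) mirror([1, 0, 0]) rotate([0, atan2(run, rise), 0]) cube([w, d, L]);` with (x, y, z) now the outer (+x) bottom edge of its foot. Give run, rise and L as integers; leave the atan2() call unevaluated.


// leg length = √(252² + 735²) = 777
// right-leg outer foot x = 2·252 + 88 = 592
// beam min-corner = (252, 0, 735)
translate([252, 0, 735]) cube([88, 760, 66]);
translate([0, 106, 0]) rotate([0, atan2(252, 735), 0]) cube([34, 31, 777]);
translate([592, 106, 0]) mirror([1, 0, 0]) rotate([0, atan2(252, 735), 0]) cube([34, 31, 777]);
translate([0, 623, 0]) rotate([0, atan2(252, 735), 0]) cube([34, 31, 777]);
translate([592, 623, 0]) mirror([1, 0, 0]) rotate([0, atan2(252, 735), 0]) cube([34, 31, 777]);


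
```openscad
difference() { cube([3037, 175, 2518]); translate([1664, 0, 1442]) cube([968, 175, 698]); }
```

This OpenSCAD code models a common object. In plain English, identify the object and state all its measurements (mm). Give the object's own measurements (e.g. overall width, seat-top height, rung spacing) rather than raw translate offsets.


A wall 3037 mm long (x), 175 mm thick (y), 2518 mm tall, with a rectangular window opening cut through it. The opening is 968 mm wide and 698 mm tall; its sill is at z = 1442 mm and its near (−x) edge is 1664 mm from the wall's −x end. The opening passes through the full wall thickness.


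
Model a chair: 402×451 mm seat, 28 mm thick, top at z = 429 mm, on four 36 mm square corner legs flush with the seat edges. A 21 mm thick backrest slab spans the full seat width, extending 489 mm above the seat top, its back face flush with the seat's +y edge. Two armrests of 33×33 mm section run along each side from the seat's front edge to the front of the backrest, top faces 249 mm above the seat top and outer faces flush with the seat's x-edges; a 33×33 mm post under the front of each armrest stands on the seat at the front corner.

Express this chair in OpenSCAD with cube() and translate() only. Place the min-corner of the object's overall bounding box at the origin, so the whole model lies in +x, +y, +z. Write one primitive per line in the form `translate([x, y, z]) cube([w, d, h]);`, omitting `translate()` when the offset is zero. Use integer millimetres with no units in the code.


translate([0, 0, 401]) cube([402, 451, 28]);
cube([36, 36, 401]);
translate([366, 0, 0]) cube([36, 36, 401]);
translate([0, 415, 0]) cube([36, 36, 401]);
translate([366, 415, 0]) cube([36, 36, 401]);
translate([0, 430, 429]) cube([402, 21, 489]);
translate([0, 0, 645]) cube([33, 430, 33]);
translate([369, 0, 645]) cube([33, 430, 33]);
translate([0, 0, 429]) cube([33, 33, 216]);
translate([369, 0, 429]) cube([33, 33, 216]);


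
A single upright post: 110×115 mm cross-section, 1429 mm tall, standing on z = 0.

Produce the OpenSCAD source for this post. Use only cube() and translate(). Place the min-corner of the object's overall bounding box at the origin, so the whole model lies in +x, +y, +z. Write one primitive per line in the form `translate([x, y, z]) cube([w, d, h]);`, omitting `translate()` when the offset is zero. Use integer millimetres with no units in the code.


cube([110, 115, 1429]);


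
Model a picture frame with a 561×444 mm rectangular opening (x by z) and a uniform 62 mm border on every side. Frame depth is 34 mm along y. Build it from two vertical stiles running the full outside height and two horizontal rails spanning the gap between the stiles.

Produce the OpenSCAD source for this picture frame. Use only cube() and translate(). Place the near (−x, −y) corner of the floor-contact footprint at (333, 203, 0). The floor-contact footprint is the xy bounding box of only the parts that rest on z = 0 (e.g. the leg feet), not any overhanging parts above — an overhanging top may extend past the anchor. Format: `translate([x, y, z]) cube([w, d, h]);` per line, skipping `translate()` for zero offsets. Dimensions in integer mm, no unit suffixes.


translate([333, 203, 0]) cube([62, 34, 568]);
translate([956, 203, 0]) cube([62, 34, 568]);
translate([395, 203, 0]) cube([561, 34, 62]);
translate([395, 203, 506]) cube([561, 34, 62]);


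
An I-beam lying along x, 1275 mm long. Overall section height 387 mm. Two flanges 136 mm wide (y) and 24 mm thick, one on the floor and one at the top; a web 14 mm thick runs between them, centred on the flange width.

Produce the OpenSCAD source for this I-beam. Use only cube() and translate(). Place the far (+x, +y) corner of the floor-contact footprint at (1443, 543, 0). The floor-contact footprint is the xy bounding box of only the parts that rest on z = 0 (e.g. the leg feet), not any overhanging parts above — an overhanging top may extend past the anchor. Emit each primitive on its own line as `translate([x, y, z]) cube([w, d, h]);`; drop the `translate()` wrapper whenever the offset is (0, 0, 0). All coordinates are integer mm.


translate([168, 407, 0]) cube([1275, 136, 24]);
translate([168, 468, 24]) cube([1275, 14, 339]);
translate([168, 407, 363]) cube([1275, 136, 24]);


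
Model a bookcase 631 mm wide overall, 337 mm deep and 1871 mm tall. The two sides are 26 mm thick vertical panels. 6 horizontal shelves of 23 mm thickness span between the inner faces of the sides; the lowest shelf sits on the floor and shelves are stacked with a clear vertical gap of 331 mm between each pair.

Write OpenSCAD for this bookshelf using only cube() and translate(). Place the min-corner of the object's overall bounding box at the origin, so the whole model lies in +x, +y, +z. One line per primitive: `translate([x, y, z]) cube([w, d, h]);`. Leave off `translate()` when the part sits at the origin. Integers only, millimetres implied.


cube([26, 337, 1871]);
translate([605, 0, 0]) cube([26, 337, 1871]);
translate([26, 0, 0]) cube([579, 337, 23]);
translate([26, 0, 354]) cube([579, 337, 23]);
translate([26, 0, 708]) cube([579, 337, 23]);
translate([26, 0, 1062]) cube([579, 337, 23]);
translate([26, 0, 1416]) cube([579, 337, 23]);
translate([26, 0, 1770]) cube([579, 337, 23]);


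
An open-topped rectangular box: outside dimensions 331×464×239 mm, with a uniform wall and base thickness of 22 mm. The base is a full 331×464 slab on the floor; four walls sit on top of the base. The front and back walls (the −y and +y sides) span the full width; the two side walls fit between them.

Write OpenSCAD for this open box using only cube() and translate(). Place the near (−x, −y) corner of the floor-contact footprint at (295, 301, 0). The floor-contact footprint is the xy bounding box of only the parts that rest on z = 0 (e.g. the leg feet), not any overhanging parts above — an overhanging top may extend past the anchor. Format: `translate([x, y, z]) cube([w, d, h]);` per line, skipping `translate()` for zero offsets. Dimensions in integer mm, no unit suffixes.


translate([295, 301, 0]) cube([331, 464, 22]);
translate([295, 301, 22]) cube([331, 22, 217]);
translate([295, 743, 22]) cube([331, 22, 217]);
translate([295, 323, 22]) cube([22, 420, 217]);
translate([604, 323, 22]) cube([22, 420, 217]);


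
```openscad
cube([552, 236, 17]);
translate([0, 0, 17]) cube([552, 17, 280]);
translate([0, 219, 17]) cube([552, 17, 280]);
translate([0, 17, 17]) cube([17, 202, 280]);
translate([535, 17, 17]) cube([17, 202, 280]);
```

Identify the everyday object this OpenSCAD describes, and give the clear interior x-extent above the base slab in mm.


An open box. The internal width is 518 mm.

A 552×236 base slab with four walls standing on it — an open box. The base is 552 mm wide and the walls are 17 mm thick, so the internal width is 552 − 2 × 17 = 518 mm.


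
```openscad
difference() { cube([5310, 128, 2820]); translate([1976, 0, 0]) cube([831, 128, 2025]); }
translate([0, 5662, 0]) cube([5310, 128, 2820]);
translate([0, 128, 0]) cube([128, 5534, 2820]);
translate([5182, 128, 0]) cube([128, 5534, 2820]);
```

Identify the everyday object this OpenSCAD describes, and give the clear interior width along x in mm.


A single room. The interior width is 5054 mm.

Four walls enclosing a rectangle with a door in the front wall — a room. Outside width 5310 minus two 128 mm walls gives 5054 mm.


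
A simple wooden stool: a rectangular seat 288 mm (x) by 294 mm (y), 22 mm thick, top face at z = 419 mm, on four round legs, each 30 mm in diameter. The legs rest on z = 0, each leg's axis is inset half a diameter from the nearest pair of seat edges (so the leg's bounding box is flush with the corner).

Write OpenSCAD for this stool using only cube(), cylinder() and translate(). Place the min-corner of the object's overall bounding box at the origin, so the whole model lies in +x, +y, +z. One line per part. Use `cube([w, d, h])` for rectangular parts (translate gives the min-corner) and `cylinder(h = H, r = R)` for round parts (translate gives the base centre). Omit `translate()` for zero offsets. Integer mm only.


translate([0, 0, 397]) cube([288, 294, 22]);
translate([15, 15, 0]) cylinder(h = 397, r = 15);
translate([273, 15, 0]) cylinder(h = 397, r = 15);
translate([15, 279, 0]) cylinder(h = 397, r = 15);
translate([273, 279, 0]) cylinder(h = 397, r = 15);


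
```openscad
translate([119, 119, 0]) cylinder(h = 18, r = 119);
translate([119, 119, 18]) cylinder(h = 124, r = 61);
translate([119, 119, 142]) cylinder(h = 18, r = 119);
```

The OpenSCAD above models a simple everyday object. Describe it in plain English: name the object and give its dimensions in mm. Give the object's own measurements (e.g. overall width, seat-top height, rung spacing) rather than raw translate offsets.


A spool: two coaxial disc flanges of radius 119 mm and thickness 18 mm, joined by a core cylinder of radius 61 mm and height 124 mm. The lower flange rests on z = 0 and the three cylinders share a vertical axis.


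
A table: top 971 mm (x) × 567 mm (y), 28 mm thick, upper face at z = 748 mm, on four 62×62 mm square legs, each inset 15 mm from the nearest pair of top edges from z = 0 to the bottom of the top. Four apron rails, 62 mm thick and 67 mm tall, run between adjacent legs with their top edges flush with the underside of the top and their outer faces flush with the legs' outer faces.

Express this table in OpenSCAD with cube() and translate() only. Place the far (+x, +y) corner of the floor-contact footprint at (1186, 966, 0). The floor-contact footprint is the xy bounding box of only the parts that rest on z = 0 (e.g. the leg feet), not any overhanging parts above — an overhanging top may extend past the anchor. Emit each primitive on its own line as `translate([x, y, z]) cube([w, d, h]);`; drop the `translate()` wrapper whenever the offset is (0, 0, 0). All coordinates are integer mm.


translate([230, 414, 720]) cube([971, 567, 28]);
translate([245, 429, 0]) cube([62, 62, 720]);
translate([1124, 429, 0]) cube([62, 62, 720]);
translate([245, 904, 0]) cube([62, 62, 720]);
translate([1124, 904, 0]) cube([62, 62, 720]);
translate([307, 429, 653]) cube([817, 62, 67]);
translate([307, 904, 653]) cube([817, 62, 67]);
translate([245, 491, 653]) cube([62, 413, 67]);
translate([1124, 491, 653]) cube([62, 413, 67]);


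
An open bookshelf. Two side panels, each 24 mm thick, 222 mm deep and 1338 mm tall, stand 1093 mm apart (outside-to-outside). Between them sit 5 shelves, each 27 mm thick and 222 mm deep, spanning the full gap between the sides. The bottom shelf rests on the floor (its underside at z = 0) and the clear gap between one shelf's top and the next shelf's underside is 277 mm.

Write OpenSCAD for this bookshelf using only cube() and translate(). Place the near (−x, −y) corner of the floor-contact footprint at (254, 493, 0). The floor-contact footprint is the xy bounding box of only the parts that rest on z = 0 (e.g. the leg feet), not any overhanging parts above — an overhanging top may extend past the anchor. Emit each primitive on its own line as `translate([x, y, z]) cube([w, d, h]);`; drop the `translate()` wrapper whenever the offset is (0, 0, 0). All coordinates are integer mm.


translate([254, 493, 0]) cube([24, 222, 1338]);
translate([1323, 493, 0]) cube([24, 222, 1338]);
translate([278, 493, 0]) cube([1045, 222, 27]);
translate([278, 493, 304]) cube([1045, 222, 27]);
translate([278, 493, 608]) cube([1045, 222, 27]);
translate([278, 493, 912]) cube([1045, 222, 27]);
translate([278, 493, 1216]) cube([1045, 222, 27]);


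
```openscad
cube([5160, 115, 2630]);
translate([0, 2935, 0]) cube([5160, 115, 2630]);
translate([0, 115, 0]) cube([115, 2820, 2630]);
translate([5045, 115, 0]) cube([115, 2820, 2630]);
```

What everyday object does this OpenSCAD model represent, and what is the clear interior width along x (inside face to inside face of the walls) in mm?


A house (or room) frame. The interior width is 4930 mm.

Four 2630 mm walls enclosing a rectangle with no floor or roof — a room or house frame. Outside width is 5160 mm and wall thickness is 115 mm, so the interior width is 5160 − 2 × 115 = 4930 mm.


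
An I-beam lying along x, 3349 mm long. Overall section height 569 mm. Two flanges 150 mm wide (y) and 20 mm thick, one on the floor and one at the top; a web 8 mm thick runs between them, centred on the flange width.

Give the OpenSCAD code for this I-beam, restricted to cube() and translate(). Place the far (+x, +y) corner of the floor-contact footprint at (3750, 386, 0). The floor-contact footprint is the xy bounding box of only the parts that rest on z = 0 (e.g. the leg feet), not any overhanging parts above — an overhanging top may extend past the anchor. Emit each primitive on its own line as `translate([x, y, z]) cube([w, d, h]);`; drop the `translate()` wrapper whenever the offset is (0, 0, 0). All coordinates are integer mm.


translate([401, 236, 0]) cube([3349, 150, 20]);
translate([401, 307, 20]) cube([3349, 8, 529]);
translate([401, 236, 549]) cube([3349, 150, 20]);


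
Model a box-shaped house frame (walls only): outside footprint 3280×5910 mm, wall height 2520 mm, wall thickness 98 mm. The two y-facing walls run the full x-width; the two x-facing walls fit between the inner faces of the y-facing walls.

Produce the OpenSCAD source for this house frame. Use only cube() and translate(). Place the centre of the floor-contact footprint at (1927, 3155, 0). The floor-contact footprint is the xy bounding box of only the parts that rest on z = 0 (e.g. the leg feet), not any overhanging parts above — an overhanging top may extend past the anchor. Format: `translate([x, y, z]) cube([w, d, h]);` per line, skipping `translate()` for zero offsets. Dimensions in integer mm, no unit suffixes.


translate([287, 200, 0]) cube([3280, 98, 2520]);
translate([287, 6012, 0]) cube([3280, 98, 2520]);
translate([287, 298, 0]) cube([98, 5714, 2520]);
translate([3469, 298, 0]) cube([98, 5714, 2520]);


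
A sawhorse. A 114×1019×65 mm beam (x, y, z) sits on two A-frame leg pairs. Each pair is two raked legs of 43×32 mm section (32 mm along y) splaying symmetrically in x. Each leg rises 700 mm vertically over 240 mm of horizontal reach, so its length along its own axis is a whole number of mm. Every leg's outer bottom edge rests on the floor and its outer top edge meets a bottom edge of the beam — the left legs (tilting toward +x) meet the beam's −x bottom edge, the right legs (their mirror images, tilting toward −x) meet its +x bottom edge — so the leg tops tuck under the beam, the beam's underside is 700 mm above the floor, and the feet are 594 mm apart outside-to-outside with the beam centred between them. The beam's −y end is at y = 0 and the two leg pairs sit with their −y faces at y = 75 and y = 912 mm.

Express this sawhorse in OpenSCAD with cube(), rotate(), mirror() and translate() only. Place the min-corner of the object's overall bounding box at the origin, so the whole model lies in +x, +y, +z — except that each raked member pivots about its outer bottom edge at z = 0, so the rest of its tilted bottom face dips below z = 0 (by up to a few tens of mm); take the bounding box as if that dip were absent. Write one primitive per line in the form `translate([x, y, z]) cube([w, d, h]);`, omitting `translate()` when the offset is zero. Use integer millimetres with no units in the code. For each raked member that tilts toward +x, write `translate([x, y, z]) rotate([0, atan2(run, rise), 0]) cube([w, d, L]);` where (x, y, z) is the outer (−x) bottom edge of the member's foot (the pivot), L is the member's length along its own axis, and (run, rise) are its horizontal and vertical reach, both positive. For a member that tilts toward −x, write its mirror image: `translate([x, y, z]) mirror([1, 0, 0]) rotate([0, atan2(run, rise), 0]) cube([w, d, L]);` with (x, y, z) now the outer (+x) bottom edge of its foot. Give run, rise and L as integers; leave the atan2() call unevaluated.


translate([240, 0, 700]) cube([114, 1019, 65]);
translate([0, 75, 0]) rotate([0, atan2(240, 700), 0]) cube([43, 32, 740]);
translate([594, 75, 0]) mirror([1, 0, 0]) rotate([0, atan2(240, 700), 0]) cube([43, 32, 740]);
translate([0, 912, 0]) rotate([0, atan2(240, 700), 0]) cube([43, 32, 740]);
translate([594, 912, 0]) mirror([1, 0, 0]) rotate([0, atan2(240, 700), 0]) cube([43, 32, 740]);


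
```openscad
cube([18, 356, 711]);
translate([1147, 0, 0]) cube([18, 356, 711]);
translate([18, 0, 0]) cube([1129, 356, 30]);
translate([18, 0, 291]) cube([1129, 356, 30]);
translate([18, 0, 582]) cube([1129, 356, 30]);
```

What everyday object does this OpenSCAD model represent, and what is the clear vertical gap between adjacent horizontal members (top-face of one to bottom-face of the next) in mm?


A bookshelf. The clear shelf gap is 261 mm.

Two tall side panels with 3 horizontal boards between them — a bookshelf. The first two shelf undersides are at z = 0 and z = 291; with shelf thickness 30, the clear gap is 291 − 0 − 30 = 261 mm.


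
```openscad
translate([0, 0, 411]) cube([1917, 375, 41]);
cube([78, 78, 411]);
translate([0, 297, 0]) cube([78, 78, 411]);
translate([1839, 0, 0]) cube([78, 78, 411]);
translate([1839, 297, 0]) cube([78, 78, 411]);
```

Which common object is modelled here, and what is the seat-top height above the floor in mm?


A bench. The seat-top height is 452 mm.

A long slab on four corner posts — a bench. The slab sits at z = 411 with thickness 41, so the top is 411 + 41 = 452 mm.


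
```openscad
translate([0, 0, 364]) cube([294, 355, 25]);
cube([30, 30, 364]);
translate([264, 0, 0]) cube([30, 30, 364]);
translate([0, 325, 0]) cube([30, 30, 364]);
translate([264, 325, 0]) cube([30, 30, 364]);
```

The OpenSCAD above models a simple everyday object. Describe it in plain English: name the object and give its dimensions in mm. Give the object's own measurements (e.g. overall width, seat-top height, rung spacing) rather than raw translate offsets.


A simple wooden stool: a rectangular seat 294 mm (x) by 355 mm (y), 25 mm thick, top face at z = 389 mm, on four square legs, each 30×30 mm in cross-section. The legs rest on z = 0, each flush with a corner of the seat.


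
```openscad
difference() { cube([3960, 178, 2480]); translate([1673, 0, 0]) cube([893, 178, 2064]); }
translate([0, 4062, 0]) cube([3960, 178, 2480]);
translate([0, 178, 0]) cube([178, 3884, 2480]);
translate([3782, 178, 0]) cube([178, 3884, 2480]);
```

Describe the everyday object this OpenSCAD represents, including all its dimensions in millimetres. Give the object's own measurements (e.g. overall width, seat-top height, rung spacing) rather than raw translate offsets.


A single room: four walls, each 2480 mm tall and 178 mm thick, enclosing an outside footprint 3960×4240 mm (x × y), no floor or roof. The front and back walls (−y and +y sides) run the full x-width; the side walls fit between their inner faces. A door opening 893 mm wide and 2064 mm tall is cut through the front wall from the floor up, its −x edge 1673 mm from the wall's −x end.


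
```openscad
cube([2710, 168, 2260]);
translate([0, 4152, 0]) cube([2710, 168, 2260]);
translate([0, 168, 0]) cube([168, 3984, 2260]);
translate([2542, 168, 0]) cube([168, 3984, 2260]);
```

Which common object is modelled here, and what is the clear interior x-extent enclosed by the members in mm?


A house (or room) frame. The interior width is 2374 mm.

Four 2260 mm walls enclosing a rectangle with no floor or roof — a room or house frame. Outside width is 2710 mm and wall thickness is 168 mm, so the interior width is 2710 − 2 × 168 = 2374 mm.


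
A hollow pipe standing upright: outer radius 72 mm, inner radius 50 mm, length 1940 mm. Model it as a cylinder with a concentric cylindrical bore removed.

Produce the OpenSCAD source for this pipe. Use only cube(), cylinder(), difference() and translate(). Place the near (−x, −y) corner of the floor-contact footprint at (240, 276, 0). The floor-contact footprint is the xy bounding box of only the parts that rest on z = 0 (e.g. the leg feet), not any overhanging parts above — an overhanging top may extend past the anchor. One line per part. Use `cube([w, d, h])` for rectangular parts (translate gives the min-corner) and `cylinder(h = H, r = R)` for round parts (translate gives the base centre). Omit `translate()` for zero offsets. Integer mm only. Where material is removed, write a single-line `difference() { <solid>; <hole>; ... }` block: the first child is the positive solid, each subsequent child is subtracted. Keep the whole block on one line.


difference() { translate([312, 348, 0]) cylinder(h = 1940, r = 72); translate([312, 348, 0]) cylinder(h = 1940, r = 50); }


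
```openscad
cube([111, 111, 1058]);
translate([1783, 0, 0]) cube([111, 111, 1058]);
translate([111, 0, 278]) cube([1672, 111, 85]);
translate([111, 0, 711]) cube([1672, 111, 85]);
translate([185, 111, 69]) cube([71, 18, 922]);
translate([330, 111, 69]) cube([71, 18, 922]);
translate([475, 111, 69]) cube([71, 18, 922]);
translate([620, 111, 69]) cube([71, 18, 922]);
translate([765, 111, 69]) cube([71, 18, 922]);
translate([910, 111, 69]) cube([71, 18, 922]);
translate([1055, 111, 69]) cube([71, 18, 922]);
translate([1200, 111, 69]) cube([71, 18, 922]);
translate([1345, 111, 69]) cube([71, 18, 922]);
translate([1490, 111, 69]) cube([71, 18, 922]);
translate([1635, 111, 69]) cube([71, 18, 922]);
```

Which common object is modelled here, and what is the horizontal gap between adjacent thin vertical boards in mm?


A fence section. The picket gap is 74 mm.

Two posts, two rails, 11 pickets — a fence section. Span 1672 mm holds 11 pickets of 71 mm with 12 equal gaps: ⌊(1672 − 11·71) / 12⌋ = 74 mm.


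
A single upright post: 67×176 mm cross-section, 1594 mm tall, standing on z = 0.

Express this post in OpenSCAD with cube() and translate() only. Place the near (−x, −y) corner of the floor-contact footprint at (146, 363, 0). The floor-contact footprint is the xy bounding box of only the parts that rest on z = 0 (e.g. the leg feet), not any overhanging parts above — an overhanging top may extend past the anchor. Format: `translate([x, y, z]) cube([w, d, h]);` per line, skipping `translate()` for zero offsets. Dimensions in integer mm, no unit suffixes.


translate([146, 363, 0]) cube([67, 176, 1594]);


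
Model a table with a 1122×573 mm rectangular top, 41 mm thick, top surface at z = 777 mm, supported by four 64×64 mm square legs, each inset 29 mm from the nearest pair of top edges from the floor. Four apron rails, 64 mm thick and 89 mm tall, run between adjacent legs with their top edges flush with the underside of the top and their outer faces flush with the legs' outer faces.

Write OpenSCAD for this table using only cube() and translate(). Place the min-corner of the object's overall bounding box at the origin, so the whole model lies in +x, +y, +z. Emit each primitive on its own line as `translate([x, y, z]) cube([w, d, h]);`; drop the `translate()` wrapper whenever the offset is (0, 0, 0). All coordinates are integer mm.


// leg_h = 777 - 41 = 736
// apron z = 736 - 89 = 647
translate([0, 0, 736]) cube([1122, 573, 41]);
translate([29, 29, 0]) cube([64, 64, 736]);
translate([1029, 29, 0]) cube([64, 64, 736]);
translate([29, 480, 0]) cube([64, 64, 736]);
translate([1029, 480, 0]) cube([64, 64, 736]);
translate([93, 29, 647]) cube([936, 64, 89]);
translate([93, 480, 647]) cube([936, 64, 89]);
translate([29, 93, 647]) cube([64, 387, 89]);
translate([1029, 93, 647]) cube([64, 387, 89]);


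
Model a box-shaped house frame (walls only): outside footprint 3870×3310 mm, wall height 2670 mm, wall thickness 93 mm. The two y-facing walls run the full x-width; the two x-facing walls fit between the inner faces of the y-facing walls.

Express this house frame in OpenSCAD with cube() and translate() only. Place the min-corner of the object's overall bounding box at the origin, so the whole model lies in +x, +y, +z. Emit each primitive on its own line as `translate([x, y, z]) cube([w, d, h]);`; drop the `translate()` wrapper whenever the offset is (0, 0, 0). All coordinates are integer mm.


cube([3870, 93, 2670]);
translate([0, 3217, 0]) cube([3870, 93, 2670]);
translate([0, 93, 0]) cube([93, 3124, 2670]);
translate([3777, 93, 0]) cube([93, 3124, 2670]);
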